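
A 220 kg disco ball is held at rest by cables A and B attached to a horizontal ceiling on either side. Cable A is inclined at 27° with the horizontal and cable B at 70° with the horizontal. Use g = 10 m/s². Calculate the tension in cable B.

T_B ≈ 1970 N

Weight W = 220 × 10 = 2200 N acts straight down.
Horizontal: T_A cos 27° = T_B cos 70°  →  T_A = 0.3839 T_B.
Vertical: T_A sin 27° + T_B sin 70° = 2200.
Substituting the horizontal relation into the vertical equation gives 1.114 T_B = 2200, so T_B = 1975 N.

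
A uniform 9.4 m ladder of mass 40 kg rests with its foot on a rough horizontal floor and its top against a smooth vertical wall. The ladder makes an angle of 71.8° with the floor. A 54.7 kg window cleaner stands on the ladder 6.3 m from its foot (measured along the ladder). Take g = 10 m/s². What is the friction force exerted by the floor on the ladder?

Torques about the foot: N_wall · 9.4 sin 71.8° = 40×10×4.7 cos 71.8° + 54.7×10×6.3 cos 71.8° → N_wall = 186.29 N.
ΣF_x = 0: f_floor = N_wall = 186.29 N.

f ≈ 186 N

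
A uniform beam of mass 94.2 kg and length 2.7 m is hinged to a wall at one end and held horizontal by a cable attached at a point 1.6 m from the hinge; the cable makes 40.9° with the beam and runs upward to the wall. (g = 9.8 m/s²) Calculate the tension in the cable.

T ≈ 1190 N

Take torques about the hinge: T sin 40.9° · 1.6 = 94.2×9.8×1.35 = 1246.3 N·m.
So T = 1246.3 / (0.6547 × 1.6) = 1189.7 N.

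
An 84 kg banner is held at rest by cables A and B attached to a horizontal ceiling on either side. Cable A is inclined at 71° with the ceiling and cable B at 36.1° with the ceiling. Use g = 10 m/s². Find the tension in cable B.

T_B ≈ 286 N

Weight W = 84 × 10 = 840 N acts straight down.
Horizontal: T_A cos 71° = T_B cos 36.1°  →  T_A = 2.482 T_B.
Vertical: T_A sin 71° + T_B sin 36.1° = 840.
Substituting the horizontal relation into the vertical equation gives 2.936 T_B = 840, so T_B = 286.1 N.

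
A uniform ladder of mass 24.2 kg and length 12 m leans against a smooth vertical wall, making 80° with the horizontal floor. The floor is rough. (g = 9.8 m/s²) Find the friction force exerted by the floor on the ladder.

Torques about the foot: N_wall · 12 sin 80° = 24.2×9.8×6 cos 80° → N_wall = 20.909 N.
ΣF_x = 0: f_floor = N_wall = 20.909 N.

f ≈ 20.9 N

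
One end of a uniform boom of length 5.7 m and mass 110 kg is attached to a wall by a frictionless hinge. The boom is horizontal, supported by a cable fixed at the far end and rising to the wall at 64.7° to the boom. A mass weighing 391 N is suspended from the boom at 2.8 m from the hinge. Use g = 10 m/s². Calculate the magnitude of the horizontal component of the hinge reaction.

Take torques about the hinge: T sin 64.7° · 5.7 = 110×10×2.85 + 391×2.8 = 4229.8 N·m.
So T = 4229.8 / (0.9041 × 5.7) = 820.8 N.
ΣF_x = 0: H_x = T cos 64.7° = 350.77 N.

H_x ≈ 351 N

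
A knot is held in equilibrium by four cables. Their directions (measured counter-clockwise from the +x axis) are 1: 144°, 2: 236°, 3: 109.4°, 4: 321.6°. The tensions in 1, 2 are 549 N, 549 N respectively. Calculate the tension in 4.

Resolve: ΣF_x = 549 cos 144° + 549 cos 236° + T_3 cos 109.4° + T_4 cos 321.6° = 0.
        ΣF_y = 549 sin 144° + 549 sin 236° + T_3 sin 109.4° + T_4 sin 321.6° = 0.
The known terms sum to (-751.1, -132.4) N, so -0.3322 T_3 + 0.7837 T_4 = 751.1 and 0.9432 T_3 − 0.6211 T_4 = 132.4.
Solving simultaneously: T_3 = 1070 N, T_4 = 1412 N.

T_4 ≈ 1410 N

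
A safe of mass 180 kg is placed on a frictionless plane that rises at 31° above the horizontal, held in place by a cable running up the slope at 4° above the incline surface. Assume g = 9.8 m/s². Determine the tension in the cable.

Take axes along and perpendicular to the incline. Weight components: W sin 31° = 908.5 N down-slope, W cos 31° = 1512 N into the surface.
Along incline: T cos 4° = W sin 31° → T = 910.7 N.
Perpendicular: N = W cos 31° − T sin 4° = 1449 N.

T ≈ 911 N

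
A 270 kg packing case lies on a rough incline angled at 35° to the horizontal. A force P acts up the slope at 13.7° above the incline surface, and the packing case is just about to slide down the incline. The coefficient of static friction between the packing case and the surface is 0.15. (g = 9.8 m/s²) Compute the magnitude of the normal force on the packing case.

On the verge of sliding down the incline, friction equals μN and acts up the slope.
Perpendicular: N + P sin 13.7° = W cos 35° = 2167 N.
Along incline: P cos 13.7° + μN = W sin 35° with W sin 35° = 1518 N.
Solving the pair for P and N: P = 1274 N, N = 1866 N (and f = μN = 279.9 N).

N ≈ 1870 N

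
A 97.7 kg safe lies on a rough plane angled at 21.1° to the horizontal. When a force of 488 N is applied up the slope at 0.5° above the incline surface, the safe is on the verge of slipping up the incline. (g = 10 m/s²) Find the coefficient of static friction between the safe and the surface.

μ ≈ 0.150

On the verge of sliding up the incline, friction is at its maximum μN and acts down the slope.
Perpendicular to incline: N = W cos 21.1° − P sin 0.5° = 911.5 − 4.259 = 907.2 N.
Along incline: P cos 0.5° − μN = W sin 21.1° → μ = −(W sin 21.1° − P cos 0.5°) / N = 0.1502.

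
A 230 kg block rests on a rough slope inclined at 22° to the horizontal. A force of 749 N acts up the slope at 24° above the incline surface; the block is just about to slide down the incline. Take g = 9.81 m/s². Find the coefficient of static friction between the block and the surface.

On the verge of sliding down the incline, friction is at its maximum μN and acts up the slope.
Perpendicular to incline: N = W cos 22° − P sin 24° = 2092 − 304.6 = 1787 N.
Along incline: P cos 24° + μN = W sin 22° → μ = (W sin 22° − P cos 24°) / N = 0.09007.

μ ≈ 0.0901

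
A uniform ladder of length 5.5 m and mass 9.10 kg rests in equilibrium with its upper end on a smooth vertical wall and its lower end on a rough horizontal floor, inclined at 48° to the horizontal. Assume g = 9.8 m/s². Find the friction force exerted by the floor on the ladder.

f ≈ 40.1 N

Torques about the foot: N_wall · 5.5 sin 48° = 9.10×9.8×2.75 cos 48° → N_wall = 40.149 N.
ΣF_x = 0: f_floor = N_wall = 40.149 N.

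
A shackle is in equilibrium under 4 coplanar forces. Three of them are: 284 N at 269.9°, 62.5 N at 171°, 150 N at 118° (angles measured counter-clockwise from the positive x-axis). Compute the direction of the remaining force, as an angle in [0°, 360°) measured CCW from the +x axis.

Sum the known components: ΣF_x = -132.6 N, ΣF_y = -141.8 N.
For equilibrium the remaining force must supply (−ΣF_x, −ΣF_y) = (132.6, 141.8) N.
Magnitude = √((132.6)² + (141.8)²) = 194.2 N; direction = atan2(141.8, 132.6) = 46.9°.

θ ≈ 46.9°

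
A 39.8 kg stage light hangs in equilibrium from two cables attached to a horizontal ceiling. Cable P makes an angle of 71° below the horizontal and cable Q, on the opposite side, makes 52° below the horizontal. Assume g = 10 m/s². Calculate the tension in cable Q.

Weight W = 39.8 × 10 = 398 N acts straight down.
Horizontal: T_P cos 71° = T_Q cos 52°  →  T_P = 1.891 T_Q.
Vertical: T_P sin 71° + T_Q sin 52° = 398.
Substituting the horizontal relation into the vertical equation gives 2.576 T_Q = 398, so T_Q = 154.5 N.

T_Q ≈ 155 N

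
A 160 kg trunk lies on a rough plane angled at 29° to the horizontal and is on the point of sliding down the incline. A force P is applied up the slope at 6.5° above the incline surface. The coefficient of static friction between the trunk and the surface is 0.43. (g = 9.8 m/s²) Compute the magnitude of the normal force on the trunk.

N ≈ 1350 N

On the verge of sliding down the incline, friction equals μN and acts up the slope.
Perpendicular: N + P sin 6.5° = W cos 29° = 1371 N.
Along incline: P cos 6.5° + μN = W sin 29° with W sin 29° = 760.2 N.
Solving the pair for P and N: P = 180.4 N, N = 1351 N (and f = μN = 580.9 N).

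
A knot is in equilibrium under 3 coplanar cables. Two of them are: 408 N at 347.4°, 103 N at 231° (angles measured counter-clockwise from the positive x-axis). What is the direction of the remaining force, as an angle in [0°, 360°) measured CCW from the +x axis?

θ ≈ 153°

Sum the known components: ΣF_x = 333.4 N, ΣF_y = -169 N.
For equilibrium the remaining force must supply (−ΣF_x, −ΣF_y) = (-333.4, 169) N.
Magnitude = √((-333.4)² + (169)²) = 373.8 N; direction = atan2(169, -333.4) = 153.1°.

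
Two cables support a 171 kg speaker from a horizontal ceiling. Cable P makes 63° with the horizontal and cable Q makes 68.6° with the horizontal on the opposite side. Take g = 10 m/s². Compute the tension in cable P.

T_P ≈ 834 N

Weight W = 171 × 10 = 1710 N acts straight down.
Horizontal: T_P cos 63° = T_Q cos 68.6°  →  T_Q = 1.244 T_P.
Vertical: T_P sin 63° + T_Q sin 68.6° = 1710.
Substituting the horizontal relation into the vertical equation gives 2.049 T_P = 1710, so T_P = 834.4 N.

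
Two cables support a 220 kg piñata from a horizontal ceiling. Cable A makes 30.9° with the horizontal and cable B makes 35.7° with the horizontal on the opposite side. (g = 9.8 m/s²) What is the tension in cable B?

Weight W = 220 × 9.8 = 2156 N acts straight down.
Horizontal: T_A cos 30.9° = T_B cos 35.7°  →  T_A = 0.9464 T_B.
Vertical: T_A sin 30.9° + T_B sin 35.7° = 2156.
Substituting the horizontal relation into the vertical equation gives 1.07 T_B = 2156, so T_B = 2016 N.

T_B ≈ 2020 N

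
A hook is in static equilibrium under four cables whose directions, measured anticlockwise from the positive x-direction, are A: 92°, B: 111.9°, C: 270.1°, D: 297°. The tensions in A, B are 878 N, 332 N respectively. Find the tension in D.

Resolve: ΣF_x = 878 cos 92° + 332 cos 111.9° + T_C cos 270.1° + T_D cos 297° = 0.
        ΣF_y = 878 sin 92° + 332 sin 111.9° + T_C sin 270.1° + T_D sin 297° = 0.
The known terms sum to (-154.5, 1186) N, so 0.0017 T_C + 0.4540 T_D = 154.5 and -1.0000 T_C − 0.8910 T_D = -1186.
Solving simultaneously: T_C = 885.4 N, T_D = 336.9 N.

T_D ≈ 337 N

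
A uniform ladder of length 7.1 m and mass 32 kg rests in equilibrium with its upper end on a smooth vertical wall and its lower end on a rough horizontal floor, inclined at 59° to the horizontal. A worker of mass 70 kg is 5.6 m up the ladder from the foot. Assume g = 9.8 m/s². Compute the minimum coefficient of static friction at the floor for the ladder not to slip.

ΣF_y = 0: N_floor = 32×9.8 + 70×9.8 = 999.6 N.
Torques about the foot: N_wall · 7.1 sin 59° = 32×9.8×3.55 cos 59° + 70×9.8×5.6 cos 59° → N_wall = 419.32 N.
ΣF_x = 0: f_floor = N_wall = 419.32 N.
μ_min = f_floor / N_floor = 419.32 / 999.6 = 0.4195.

μ_min ≈ 0.419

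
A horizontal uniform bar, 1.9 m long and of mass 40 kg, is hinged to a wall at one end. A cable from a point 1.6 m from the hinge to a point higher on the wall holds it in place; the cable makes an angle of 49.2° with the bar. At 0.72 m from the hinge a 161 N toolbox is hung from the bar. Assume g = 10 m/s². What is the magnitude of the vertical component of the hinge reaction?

|H_y| ≈ 251 N

Take torques about the hinge: T sin 49.2° · 1.6 = 40×10×0.95 + 161×0.72 = 495.92 N·m.
So T = 495.92 / (0.7570 × 1.6) = 409.45 N.
ΣF_y = 0: H_y = (40×10 + 161) − T sin 49.2° = 561 − 309.95 = 251.05 N.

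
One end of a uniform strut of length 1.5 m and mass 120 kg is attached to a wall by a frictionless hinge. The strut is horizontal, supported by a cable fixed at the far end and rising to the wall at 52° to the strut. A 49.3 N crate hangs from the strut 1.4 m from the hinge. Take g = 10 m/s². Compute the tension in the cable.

Take torques about the hinge: T sin 52° · 1.5 = 120×10×0.75 + 49.3×1.4 = 969.02 N·m.
So T = 969.02 / (0.7880 × 1.5) = 819.8 N.

T ≈ 820 N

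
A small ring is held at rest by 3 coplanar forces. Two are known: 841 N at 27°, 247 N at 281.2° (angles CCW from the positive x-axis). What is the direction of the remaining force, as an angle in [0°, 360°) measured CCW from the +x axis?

θ ≈ 190°

Sum the known components: ΣF_x = 797.3 N, ΣF_y = 139.5 N.
For equilibrium the remaining force must supply (−ΣF_x, −ΣF_y) = (-797.3, -139.5) N.
Magnitude = √((-797.3)² + (-139.5)²) = 809.4 N; direction = atan2(-139.5, -797.3) = 189.9°.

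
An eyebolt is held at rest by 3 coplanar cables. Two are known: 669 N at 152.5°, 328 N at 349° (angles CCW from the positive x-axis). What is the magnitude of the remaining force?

F ≈ 367 N

Sum the known components: ΣF_x = -271.4 N, ΣF_y = 246.3 N.
For equilibrium the remaining force must supply (−ΣF_x, −ΣF_y) = (271.4, -246.3) N.
Magnitude = √((271.4)² + (-246.3)²) = 366.5 N; direction = atan2(-246.3, 271.4) = 317.8°.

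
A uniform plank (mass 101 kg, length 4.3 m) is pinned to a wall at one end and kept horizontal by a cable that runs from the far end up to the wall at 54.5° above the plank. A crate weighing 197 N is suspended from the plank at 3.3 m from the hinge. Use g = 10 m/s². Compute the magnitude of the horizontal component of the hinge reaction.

H_x ≈ 468 N

Take torques about the hinge: T sin 54.5° · 4.3 = 101×10×2.15 + 197×3.3 = 2821.6 N·m.
So T = 2821.6 / (0.8141 × 4.3) = 806.01 N.
ΣF_x = 0: H_x = T cos 54.5° = 468.05 N.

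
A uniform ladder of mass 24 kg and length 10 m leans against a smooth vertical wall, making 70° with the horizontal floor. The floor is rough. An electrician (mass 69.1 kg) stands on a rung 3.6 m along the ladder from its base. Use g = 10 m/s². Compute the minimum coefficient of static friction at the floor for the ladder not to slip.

μ_min ≈ 0.144

ΣF_y = 0: N_floor = 24×10 + 69.1×10 = 931 N.
Torques about the foot: N_wall · 10 sin 70° = 24×10×5 cos 70° + 69.1×10×3.6 cos 70° → N_wall = 134.22 N.
ΣF_x = 0: f_floor = N_wall = 134.22 N.
μ_min = f_floor / N_floor = 134.22 / 931 = 0.1442.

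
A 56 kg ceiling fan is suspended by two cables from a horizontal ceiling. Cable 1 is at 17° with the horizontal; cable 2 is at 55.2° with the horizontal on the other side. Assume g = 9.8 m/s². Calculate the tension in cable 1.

Weight W = 56 × 9.8 = 548.8 N acts straight down.
Horizontal: T_1 cos 17° = T_2 cos 55.2°  →  T_2 = 1.676 T_1.
Vertical: T_1 sin 17° + T_2 sin 55.2° = 548.8.
Substituting the horizontal relation into the vertical equation gives 1.668 T_1 = 548.8, so T_1 = 329 N.

T_1 ≈ 329 N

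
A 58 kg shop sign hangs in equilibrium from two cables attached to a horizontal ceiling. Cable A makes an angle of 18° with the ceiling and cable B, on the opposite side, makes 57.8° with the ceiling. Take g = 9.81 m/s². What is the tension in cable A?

Weight W = 58 × 9.81 = 569 N acts straight down.
Horizontal: T_A cos 18° = T_B cos 57.8°  →  T_B = 1.785 T_A.
Vertical: T_A sin 18° + T_B sin 57.8° = 569.
Substituting the horizontal relation into the vertical equation gives 1.819 T_A = 569, so T_A = 312.8 N.

T_A ≈ 313 N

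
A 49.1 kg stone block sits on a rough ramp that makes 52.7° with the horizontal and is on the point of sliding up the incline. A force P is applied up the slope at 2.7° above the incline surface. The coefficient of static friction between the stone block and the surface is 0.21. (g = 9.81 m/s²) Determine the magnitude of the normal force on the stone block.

N ≈ 271 N

On the verge of sliding up the incline, friction equals μN and acts down the slope.
Perpendicular: N + P sin 2.7° = W cos 52.7° = 291.9 N.
Along incline: P cos 2.7° = W sin 52.7° + μN  with W sin 52.7° = 383.2 N.
Solving the pair for P and N: P = 440.6 N, N = 271.1 N (and f = μN = 56.94 N).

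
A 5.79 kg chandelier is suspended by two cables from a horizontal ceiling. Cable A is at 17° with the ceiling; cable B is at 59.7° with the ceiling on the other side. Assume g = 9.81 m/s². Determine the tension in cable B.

Weight W = 5.79 × 9.81 = 56.8 N acts straight down.
Horizontal: T_A cos 17° = T_B cos 59.7°  →  T_A = 0.5276 T_B.
Vertical: T_A sin 17° + T_B sin 59.7° = 56.8.
Substituting the horizontal relation into the vertical equation gives 1.018 T_B = 56.8, so T_B = 55.82 N.

T_B ≈ 55.8 N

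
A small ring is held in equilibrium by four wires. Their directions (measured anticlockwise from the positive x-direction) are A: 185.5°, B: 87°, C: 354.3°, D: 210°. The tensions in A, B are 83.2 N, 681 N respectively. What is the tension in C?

Resolve: ΣF_x = 83.2 cos 185.5° + 681 cos 87° + T_C cos 354.3° + T_D cos 210° = 0.
        ΣF_y = 83.2 sin 185.5° + 681 sin 87° + T_C sin 354.3° + T_D sin 210° = 0.
The known terms sum to (-47.18, 672.1) N, so 0.9951 T_C − 0.8660 T_D = 47.18 and -0.0993 T_C − 0.5000 T_D = -672.1.
Solving simultaneously: T_C = 1038 N, T_D = 1138 N.

T_C ≈ 1040 N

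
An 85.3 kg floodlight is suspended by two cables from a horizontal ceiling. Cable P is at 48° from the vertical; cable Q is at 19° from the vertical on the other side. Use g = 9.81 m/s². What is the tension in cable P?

Angles from the horizontal: cable P is 90° − 48° = 42°, cable Q is 90° − 19° = 71°.
Weight W = 85.3 × 9.81 = 836.8 N acts straight down.
Horizontal: T_P cos 42° = T_Q cos 71°  →  T_Q = 2.283 T_P.
Vertical: T_P sin 42° + T_Q sin 71° = 836.8.
Substituting the horizontal relation into the vertical equation gives 2.827 T_P = 836.8, so T_P = 296 N.

T_P ≈ 296 N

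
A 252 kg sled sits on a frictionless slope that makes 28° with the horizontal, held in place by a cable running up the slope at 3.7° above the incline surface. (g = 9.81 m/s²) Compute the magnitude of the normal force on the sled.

Take axes along and perpendicular to the incline. Weight components: W sin 28° = 1161 N down-slope, W cos 28° = 2183 N into the surface.
Along incline: T cos 3.7° = W sin 28° → T = 1163 N.
Perpendicular: N = W cos 28° − T sin 3.7° = 2108 N.

N ≈ 2110 N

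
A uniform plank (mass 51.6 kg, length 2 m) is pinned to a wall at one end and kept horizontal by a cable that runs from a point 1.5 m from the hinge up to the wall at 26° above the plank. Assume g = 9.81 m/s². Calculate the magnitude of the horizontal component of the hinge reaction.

Take torques about the hinge: T sin 26° · 1.5 = 51.6×9.81×1 = 506.2 N·m.
So T = 506.2 / (0.4384 × 1.5) = 769.81 N.
ΣF_x = 0: H_x = T cos 26° = 691.9 N.

H_x ≈ 692 N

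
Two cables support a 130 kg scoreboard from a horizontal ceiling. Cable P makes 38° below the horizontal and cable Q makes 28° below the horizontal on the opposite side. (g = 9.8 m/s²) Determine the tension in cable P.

Weight W = 130 × 9.8 = 1274 N acts straight down.
Horizontal: T_P cos 38° = T_Q cos 28°  →  T_Q = 0.8925 T_P.
Vertical: T_P sin 38° + T_Q sin 28° = 1274.
Substituting the horizontal relation into the vertical equation gives 1.035 T_P = 1274, so T_P = 1231 N.

T_P ≈ 1230 N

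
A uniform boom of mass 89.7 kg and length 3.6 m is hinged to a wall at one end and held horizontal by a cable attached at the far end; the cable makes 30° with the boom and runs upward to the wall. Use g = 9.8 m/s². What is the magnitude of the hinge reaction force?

Take torques about the hinge: T sin 30° · 3.6 = 89.7×9.8×1.8 = 1582.3 N·m.
So T = 1582.3 / (0.5000 × 3.6) = 879.06 N.
ΣF_x = 0: H_x = T cos 30° = 761.29 N.
ΣF_y = 0: H_y = (89.7×9.8) − T sin 30° = 879.06 − 439.53 = 439.53 N.
|H| = √(H_x² + H_y²) = √((761.29)² + (439.53)²) = 879.06 N.

|H| ≈ 879 N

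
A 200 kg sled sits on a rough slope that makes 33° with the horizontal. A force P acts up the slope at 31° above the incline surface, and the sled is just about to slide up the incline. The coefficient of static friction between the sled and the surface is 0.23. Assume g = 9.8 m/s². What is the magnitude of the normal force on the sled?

N ≈ 881 N

On the verge of sliding up the incline, friction equals μN and acts down the slope.
Perpendicular: N + P sin 31° = W cos 33° = 1644 N.
Along incline: P cos 31° = W sin 33° + μN  with W sin 33° = 1067 N.
Solving the pair for P and N: P = 1482 N, N = 880.7 N (and f = μN = 202.6 N).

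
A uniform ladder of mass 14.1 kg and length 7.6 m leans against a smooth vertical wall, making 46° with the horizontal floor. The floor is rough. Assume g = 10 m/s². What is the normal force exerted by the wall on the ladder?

N_wall ≈ 68.1 N

Torques about the foot: N_wall · 7.6 sin 46° = 14.1×10×3.8 cos 46° → N_wall = 68.081 N.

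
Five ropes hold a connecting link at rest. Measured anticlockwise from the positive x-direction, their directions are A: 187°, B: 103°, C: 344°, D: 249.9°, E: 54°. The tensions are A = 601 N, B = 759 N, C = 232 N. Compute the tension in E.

T_E ≈ 2620 N

Resolve: ΣF_x = 601 cos 187° + 759 cos 103° + 232 cos 344° + T_D cos 249.9° + T_E cos 54° = 0.
        ΣF_y = 601 sin 187° + 759 sin 103° + 232 sin 344° + T_D sin 249.9° + T_E sin 54° = 0.
The known terms sum to (-544.2, 602.4) N, so -0.3437 T_D + 0.5878 T_E = 544.2 and -0.9391 T_D + 0.8090 T_E = -602.4.
Solving simultaneously: T_D = 2900 N, T_E = 2621 N.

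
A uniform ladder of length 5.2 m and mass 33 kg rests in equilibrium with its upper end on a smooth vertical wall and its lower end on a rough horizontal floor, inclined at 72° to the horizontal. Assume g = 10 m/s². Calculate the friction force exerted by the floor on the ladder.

f ≈ 53.6 N

Torques about the foot: N_wall · 5.2 sin 72° = 33×10×2.6 cos 72° → N_wall = 53.612 N.
ΣF_x = 0: f_floor = N_wall = 53.612 N.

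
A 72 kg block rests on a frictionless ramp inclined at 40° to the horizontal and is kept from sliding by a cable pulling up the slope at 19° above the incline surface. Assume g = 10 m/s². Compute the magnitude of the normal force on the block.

N ≈ 392 N

Take axes along and perpendicular to the incline. Weight components: W sin 40° = 462.8 N down-slope, W cos 40° = 551.6 N into the surface.
Along incline: T cos 19° = W sin 40° → T = 489.5 N.
Perpendicular: N = W cos 40° − T sin 19° = 392.2 N.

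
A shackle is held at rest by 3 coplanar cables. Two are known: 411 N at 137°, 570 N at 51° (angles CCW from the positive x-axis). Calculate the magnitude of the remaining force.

Sum the known components: ΣF_x = 58.13 N, ΣF_y = 723.3 N.
For equilibrium the remaining force must supply (−ΣF_x, −ΣF_y) = (-58.13, -723.3) N.
Magnitude = √((-58.13)² + (-723.3)²) = 725.6 N; direction = atan2(-723.3, -58.13) = 265.4°.

F ≈ 726 N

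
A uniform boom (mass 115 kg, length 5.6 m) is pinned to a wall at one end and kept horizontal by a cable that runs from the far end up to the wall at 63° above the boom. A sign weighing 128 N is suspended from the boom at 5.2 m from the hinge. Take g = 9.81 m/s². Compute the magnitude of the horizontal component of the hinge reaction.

Take torques about the hinge: T sin 63° · 5.6 = 115×9.81×2.8 + 128×5.2 = 3824.4 N·m.
So T = 3824.4 / (0.8910 × 5.6) = 766.47 N.
ΣF_x = 0: H_x = T cos 63° = 347.97 N.

H_x ≈ 348 N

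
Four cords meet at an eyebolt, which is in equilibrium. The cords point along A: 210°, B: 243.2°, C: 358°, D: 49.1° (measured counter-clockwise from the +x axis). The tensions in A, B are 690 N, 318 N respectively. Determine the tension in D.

T_D ≈ 841 N

Resolve: ΣF_x = 690 cos 210° + 318 cos 243.2° + T_C cos 358° + T_D cos 49.1° = 0.
        ΣF_y = 690 sin 210° + 318 sin 243.2° + T_C sin 358° + T_D sin 49.1° = 0.
The known terms sum to (-740.9, -628.8) N, so 0.9994 T_C + 0.6547 T_D = 740.9 and -0.0349 T_C + 0.7559 T_D = 628.8.
Solving simultaneously: T_C = 190.6 N, T_D = 840.8 N.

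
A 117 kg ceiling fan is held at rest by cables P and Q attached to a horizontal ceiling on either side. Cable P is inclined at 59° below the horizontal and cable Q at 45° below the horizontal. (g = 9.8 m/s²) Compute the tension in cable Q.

T_Q ≈ 609 N

Weight W = 117 × 9.8 = 1147 N acts straight down.
Horizontal: T_P cos 59° = T_Q cos 45°  →  T_P = 1.373 T_Q.
Vertical: T_P sin 59° + T_Q sin 45° = 1147.
Substituting the horizontal relation into the vertical equation gives 1.884 T_Q = 1147, so T_Q = 608.6 N.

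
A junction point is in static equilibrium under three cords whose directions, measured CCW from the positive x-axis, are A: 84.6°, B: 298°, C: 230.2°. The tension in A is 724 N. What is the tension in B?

Resolve: ΣF_x = 724 cos 84.6° + T_B cos 298° + T_C cos 230.2° = 0.
        ΣF_y = 724 sin 84.6° + T_B sin 298° + T_C sin 230.2° = 0.
The known terms sum to (68.13, 720.8) N, so 0.4695 T_B − 0.6401 T_C = -68.13 and -0.8829 T_B − 0.7683 T_C = -720.8.
Solving simultaneously: T_B = 441.8 N, T_C = 430.5 N.

T_B ≈ 442 N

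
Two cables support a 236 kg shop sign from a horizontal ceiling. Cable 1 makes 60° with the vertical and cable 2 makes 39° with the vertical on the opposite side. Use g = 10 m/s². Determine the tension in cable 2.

T_2 ≈ 2070 N

Angles from the horizontal: cable 1 is 90° − 60° = 30°, cable 2 is 90° − 39° = 51°.
Weight W = 236 × 10 = 2360 N acts straight down.
Horizontal: T_1 cos 30° = T_2 cos 51°  →  T_1 = 0.7267 T_2.
Vertical: T_1 sin 30° + T_2 sin 51° = 2360.
Substituting the horizontal relation into the vertical equation gives 1.14 T_2 = 2360, so T_2 = 2069 N.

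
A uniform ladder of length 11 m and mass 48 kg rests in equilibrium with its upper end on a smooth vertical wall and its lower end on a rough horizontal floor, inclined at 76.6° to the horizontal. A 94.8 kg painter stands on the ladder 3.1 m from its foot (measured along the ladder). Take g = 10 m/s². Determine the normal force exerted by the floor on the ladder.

ΣF_y = 0: N_floor = 48×10 + 94.8×10 = 1428 N.

N_floor ≈ 1430 N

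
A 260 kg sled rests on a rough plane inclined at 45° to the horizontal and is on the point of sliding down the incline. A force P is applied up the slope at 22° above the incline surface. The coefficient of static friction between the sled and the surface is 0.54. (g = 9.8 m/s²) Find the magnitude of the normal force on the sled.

N ≈ 1370 N

On the verge of sliding down the incline, friction equals μN and acts up the slope.
Perpendicular: N + P sin 22° = W cos 45° = 1802 N.
Along incline: P cos 22° + μN = W sin 45° with W sin 45° = 1802 N.
Solving the pair for P and N: P = 1143 N, N = 1373 N (and f = μN = 741.6 N).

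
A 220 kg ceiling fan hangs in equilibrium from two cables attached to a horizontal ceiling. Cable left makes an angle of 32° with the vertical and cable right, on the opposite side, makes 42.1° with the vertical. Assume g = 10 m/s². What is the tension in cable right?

Angles from the horizontal: cable left is 90° − 32° = 58°, cable right is 90° − 42.1° = 47.9°.
Weight W = 220 × 10 = 2200 N acts straight down.
Horizontal: T_left cos 58° = T_right cos 47.9°  →  T_left = 1.265 T_right.
Vertical: T_left sin 58° + T_right sin 47.9° = 2200.
Substituting the horizontal relation into the vertical equation gives 1.815 T_right = 2200, so T_right = 1212 N.

T_right ≈ 1210 N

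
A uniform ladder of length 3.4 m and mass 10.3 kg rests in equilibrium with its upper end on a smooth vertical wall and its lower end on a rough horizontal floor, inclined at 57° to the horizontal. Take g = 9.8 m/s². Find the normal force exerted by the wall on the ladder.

Torques about the foot: N_wall · 3.4 sin 57° = 10.3×9.8×1.7 cos 57° → N_wall = 32.776 N.

N_wall ≈ 32.8 N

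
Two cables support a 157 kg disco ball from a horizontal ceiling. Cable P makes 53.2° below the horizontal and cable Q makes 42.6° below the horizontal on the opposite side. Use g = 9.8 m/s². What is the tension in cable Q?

Weight W = 157 × 9.8 = 1539 N acts straight down.
Horizontal: T_P cos 53.2° = T_Q cos 42.6°  →  T_P = 1.229 T_Q.
Vertical: T_P sin 53.2° + T_Q sin 42.6° = 1539.
Substituting the horizontal relation into the vertical equation gives 1.661 T_Q = 1539, so T_Q = 926.4 N.

T_Q ≈ 926 N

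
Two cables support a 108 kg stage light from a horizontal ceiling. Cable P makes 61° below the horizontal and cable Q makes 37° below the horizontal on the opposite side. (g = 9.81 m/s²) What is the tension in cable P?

Weight W = 108 × 9.81 = 1059 N acts straight down.
Horizontal: T_P cos 61° = T_Q cos 37°  →  T_Q = 0.607 T_P.
Vertical: T_P sin 61° + T_Q sin 37° = 1059.
Substituting the horizontal relation into the vertical equation gives 1.24 T_P = 1059, so T_P = 854.5 N.

T_P ≈ 854 N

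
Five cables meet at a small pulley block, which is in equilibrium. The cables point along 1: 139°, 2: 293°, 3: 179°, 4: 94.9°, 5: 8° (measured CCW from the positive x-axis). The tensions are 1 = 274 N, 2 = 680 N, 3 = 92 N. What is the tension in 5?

T_5 ≈ 71 N

Resolve: ΣF_x = 274 cos 139° + 680 cos 293° + 92 cos 179° + T_4 cos 94.9° + T_5 cos 8° = 0.
        ΣF_y = 274 sin 139° + 680 sin 293° + 92 sin 179° + T_4 sin 94.9° + T_5 sin 8° = 0.
The known terms sum to (-33.08, -444.6) N, so -0.0854 T_4 + 0.9903 T_5 = 33.08 and 0.9963 T_4 + 0.1392 T_5 = 444.6.
Solving simultaneously: T_4 = 436.3 N, T_5 = 71.04 N.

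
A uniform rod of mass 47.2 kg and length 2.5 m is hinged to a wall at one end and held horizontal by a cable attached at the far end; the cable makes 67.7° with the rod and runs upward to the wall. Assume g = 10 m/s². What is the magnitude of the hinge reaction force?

|H| ≈ 255 N

Take torques about the hinge: T sin 67.7° · 2.5 = 47.2×10×1.25 = 590 N·m.
So T = 590 / (0.9252 × 2.5) = 255.08 N.
ΣF_x = 0: H_x = T cos 67.7° = 96.791 N.
ΣF_y = 0: H_y = (47.2×10) − T sin 67.7° = 472 − 236 = 236 N.
|H| = √(H_x² + H_y²) = √((96.791)² + (236)²) = 255.08 N.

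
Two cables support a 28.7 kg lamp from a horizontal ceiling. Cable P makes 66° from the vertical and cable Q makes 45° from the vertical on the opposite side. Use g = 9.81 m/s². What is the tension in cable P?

Angles from the horizontal: cable P is 90° − 66° = 24°, cable Q is 90° − 45° = 45°.
Weight W = 28.7 × 9.81 = 281.5 N acts straight down.
Horizontal: T_P cos 24° = T_Q cos 45°  →  T_Q = 1.292 T_P.
Vertical: T_P sin 24° + T_Q sin 45° = 281.5.
Substituting the horizontal relation into the vertical equation gives 1.32 T_P = 281.5, so T_P = 213.2 N.

T_P ≈ 213 N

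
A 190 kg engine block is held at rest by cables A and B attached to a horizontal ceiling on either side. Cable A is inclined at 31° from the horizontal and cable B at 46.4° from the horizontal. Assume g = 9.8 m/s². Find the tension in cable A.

T_A ≈ 1320 N

Weight W = 190 × 9.8 = 1862 N acts straight down.
Horizontal: T_A cos 31° = T_B cos 46.4°  →  T_B = 1.243 T_A.
Vertical: T_A sin 31° + T_B sin 46.4° = 1862.
Substituting the horizontal relation into the vertical equation gives 1.415 T_A = 1862, so T_A = 1316 N.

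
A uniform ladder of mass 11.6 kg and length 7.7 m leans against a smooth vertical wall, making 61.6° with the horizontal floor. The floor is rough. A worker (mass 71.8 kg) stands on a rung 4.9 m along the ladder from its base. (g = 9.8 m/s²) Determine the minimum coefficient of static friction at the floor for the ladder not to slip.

ΣF_y = 0: N_floor = 11.6×9.8 + 71.8×9.8 = 817.32 N.
Torques about the foot: N_wall · 7.7 sin 61.6° = 11.6×9.8×3.85 cos 61.6° + 71.8×9.8×4.9 cos 61.6° → N_wall = 272.84 N.
ΣF_x = 0: f_floor = N_wall = 272.84 N.
μ_min = f_floor / N_floor = 272.84 / 817.32 = 0.3338.

μ_min ≈ 0.334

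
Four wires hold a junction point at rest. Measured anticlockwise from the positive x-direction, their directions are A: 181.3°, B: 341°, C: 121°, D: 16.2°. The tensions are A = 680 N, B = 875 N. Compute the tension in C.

T_C ≈ 341 N

Resolve: ΣF_x = 680 cos 181.3° + 875 cos 341° + T_C cos 121° + T_D cos 16.2° = 0.
        ΣF_y = 680 sin 181.3° + 875 sin 341° + T_C sin 121° + T_D sin 16.2° = 0.
The known terms sum to (147.5, -300.3) N, so -0.5150 T_C + 0.9603 T_D = -147.5 and 0.8572 T_C + 0.2790 T_D = 300.3.
Solving simultaneously: T_C = 340.8 N, T_D = 29.20 N.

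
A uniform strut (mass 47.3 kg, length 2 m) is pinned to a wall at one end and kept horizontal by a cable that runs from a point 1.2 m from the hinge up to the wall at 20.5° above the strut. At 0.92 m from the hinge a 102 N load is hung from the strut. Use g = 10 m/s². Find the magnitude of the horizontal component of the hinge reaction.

H_x ≈ 1260 N

Take torques about the hinge: T sin 20.5° · 1.2 = 47.3×10×1 + 102×0.92 = 566.84 N·m.
So T = 566.84 / (0.3502 × 1.2) = 1348.8 N.
ΣF_x = 0: H_x = T cos 20.5° = 1263.4 N.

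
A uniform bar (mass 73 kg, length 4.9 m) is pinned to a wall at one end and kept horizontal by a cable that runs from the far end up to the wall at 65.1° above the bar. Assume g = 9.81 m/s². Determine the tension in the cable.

Take torques about the hinge: T sin 65.1° · 4.9 = 73×9.81×2.45 = 1754.5 N·m.
So T = 1754.5 / (0.9070 × 4.9) = 394.76 N.

T ≈ 395 N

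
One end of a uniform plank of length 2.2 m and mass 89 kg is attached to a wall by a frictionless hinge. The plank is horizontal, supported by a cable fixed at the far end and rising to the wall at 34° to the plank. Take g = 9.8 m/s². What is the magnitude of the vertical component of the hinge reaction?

Take torques about the hinge: T sin 34° · 2.2 = 89×9.8×1.1 = 959.42 N·m.
So T = 959.42 / (0.5592 × 2.2) = 779.87 N.
ΣF_y = 0: H_y = (89×9.8) − T sin 34° = 872.2 − 436.1 = 436.1 N.

|H_y| ≈ 436 N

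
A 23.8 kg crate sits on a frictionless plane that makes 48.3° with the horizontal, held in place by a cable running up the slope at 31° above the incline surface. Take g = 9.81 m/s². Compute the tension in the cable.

Take axes along and perpendicular to the incline. Weight components: W sin 48.3° = 174.3 N down-slope, W cos 48.3° = 155.3 N into the surface.
Along incline: T cos 31° = W sin 48.3° → T = 203.4 N.
Perpendicular: N = W cos 48.3° − T sin 31° = 50.57 N.

T ≈ 203 N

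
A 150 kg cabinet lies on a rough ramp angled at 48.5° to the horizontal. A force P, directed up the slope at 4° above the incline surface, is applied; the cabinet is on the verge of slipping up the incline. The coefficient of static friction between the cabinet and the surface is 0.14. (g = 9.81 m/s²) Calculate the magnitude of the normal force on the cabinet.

N ≈ 889 N

On the verge of sliding up the incline, friction equals μN and acts down the slope.
Perpendicular: N + P sin 4° = W cos 48.5° = 975 N.
Along incline: P cos 4° = W sin 48.5° + μN  with W sin 48.5° = 1102 N.
Solving the pair for P and N: P = 1230 N, N = 889.3 N (and f = μN = 124.5 N).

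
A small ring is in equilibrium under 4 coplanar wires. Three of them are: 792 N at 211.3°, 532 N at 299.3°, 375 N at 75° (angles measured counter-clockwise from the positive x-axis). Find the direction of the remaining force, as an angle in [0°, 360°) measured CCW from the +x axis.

Sum the known components: ΣF_x = -319.3 N, ΣF_y = -513.2 N.
For equilibrium the remaining force must supply (−ΣF_x, −ΣF_y) = (319.3, 513.2) N.
Magnitude = √((319.3)² + (513.2)²) = 604.4 N; direction = atan2(513.2, 319.3) = 58.1°.

θ ≈ 58.1°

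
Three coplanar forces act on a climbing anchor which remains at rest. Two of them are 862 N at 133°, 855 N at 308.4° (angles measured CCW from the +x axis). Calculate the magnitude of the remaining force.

Sum the known components: ΣF_x = -56.8 N, ΣF_y = -39.63 N.
For equilibrium the remaining force must supply (−ΣF_x, −ΣF_y) = (56.8, 39.63) N.
Magnitude = √((56.8)² + (39.63)²) = 69.26 N; direction = atan2(39.63, 56.8) = 34.9°.

F ≈ 69.3 N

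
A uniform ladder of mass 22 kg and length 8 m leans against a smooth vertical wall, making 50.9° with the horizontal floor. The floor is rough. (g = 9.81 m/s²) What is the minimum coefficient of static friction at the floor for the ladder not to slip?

ΣF_y = 0: N_floor = 22×9.81 = 215.82 N.
Torques about the foot: N_wall · 8 sin 50.9° = 22×9.81×4 cos 50.9° → N_wall = 87.696 N.
ΣF_x = 0: f_floor = N_wall = 87.696 N.
μ_min = f_floor / N_floor = 87.696 / 215.82 = 0.4063.

μ_min ≈ 0.406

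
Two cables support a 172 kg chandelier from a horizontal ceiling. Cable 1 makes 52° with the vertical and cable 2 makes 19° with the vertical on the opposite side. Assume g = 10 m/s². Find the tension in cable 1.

T_1 ≈ 592 N

Angles from the horizontal: cable 1 is 90° − 52° = 38°, cable 2 is 90° − 19° = 71°.
Weight W = 172 × 10 = 1720 N acts straight down.
Horizontal: T_1 cos 38° = T_2 cos 71°  →  T_2 = 2.42 T_1.
Vertical: T_1 sin 38° + T_2 sin 71° = 1720.
Substituting the horizontal relation into the vertical equation gives 2.904 T_1 = 1720, so T_1 = 592.2 N.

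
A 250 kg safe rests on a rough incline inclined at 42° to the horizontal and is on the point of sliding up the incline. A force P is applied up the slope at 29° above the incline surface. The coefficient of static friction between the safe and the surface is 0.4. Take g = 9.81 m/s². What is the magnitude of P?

P ≈ 2220 N

On the verge of sliding up the incline, friction equals μN and acts down the slope.
Perpendicular: N + P sin 29° = W cos 42° = 1823 N.
Along incline: P cos 29° = W sin 42° + μN  with W sin 42° = 1641 N.
Solving the pair for P and N: P = 2218 N, N = 747.2 N (and f = μN = 298.9 N).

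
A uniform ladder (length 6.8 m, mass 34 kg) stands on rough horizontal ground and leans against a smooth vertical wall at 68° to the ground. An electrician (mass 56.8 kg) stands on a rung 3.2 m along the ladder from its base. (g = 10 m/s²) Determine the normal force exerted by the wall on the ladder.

Torques about the foot: N_wall · 6.8 sin 68° = 34×10×3.4 cos 68° + 56.8×10×3.2 cos 68° → N_wall = 176.68 N.

N_wall ≈ 177 N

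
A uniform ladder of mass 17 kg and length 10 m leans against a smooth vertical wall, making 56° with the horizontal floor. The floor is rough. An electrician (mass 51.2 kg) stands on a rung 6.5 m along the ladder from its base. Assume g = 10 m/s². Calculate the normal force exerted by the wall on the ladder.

Torques about the foot: N_wall · 10 sin 56° = 17×10×5 cos 56° + 51.2×10×6.5 cos 56° → N_wall = 281.81 N.

N_wall ≈ 282 N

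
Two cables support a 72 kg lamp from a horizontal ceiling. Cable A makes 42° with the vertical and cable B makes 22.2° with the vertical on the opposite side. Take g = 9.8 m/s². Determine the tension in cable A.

Angles from the horizontal: cable A is 90° − 42° = 48°, cable B is 90° − 22.2° = 67.8°.
Weight W = 72 × 9.8 = 705.6 N acts straight down.
Horizontal: T_A cos 48° = T_B cos 67.8°  →  T_B = 1.771 T_A.
Vertical: T_A sin 48° + T_B sin 67.8° = 705.6.
Substituting the horizontal relation into the vertical equation gives 2.383 T_A = 705.6, so T_A = 296.1 N.

T_A ≈ 296 N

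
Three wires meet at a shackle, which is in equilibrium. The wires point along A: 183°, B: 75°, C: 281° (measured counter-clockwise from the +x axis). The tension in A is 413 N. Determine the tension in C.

T_C ≈ 896 N

Resolve: ΣF_x = 413 cos 183° + T_B cos 75° + T_C cos 281° = 0.
        ΣF_y = 413 sin 183° + T_B sin 75° + T_C sin 281° = 0.
The known terms sum to (-412.4, -21.61) N, so 0.2588 T_B + 0.1908 T_C = 412.4 and 0.9659 T_B − 0.9816 T_C = 21.61.
Solving simultaneously: T_B = 933 N, T_C = 896 N.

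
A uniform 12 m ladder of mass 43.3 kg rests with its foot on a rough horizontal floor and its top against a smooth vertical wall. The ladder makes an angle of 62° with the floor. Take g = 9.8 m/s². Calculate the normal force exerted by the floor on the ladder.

ΣF_y = 0: N_floor = 43.3×9.8 = 424.34 N.

N_floor ≈ 424 N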